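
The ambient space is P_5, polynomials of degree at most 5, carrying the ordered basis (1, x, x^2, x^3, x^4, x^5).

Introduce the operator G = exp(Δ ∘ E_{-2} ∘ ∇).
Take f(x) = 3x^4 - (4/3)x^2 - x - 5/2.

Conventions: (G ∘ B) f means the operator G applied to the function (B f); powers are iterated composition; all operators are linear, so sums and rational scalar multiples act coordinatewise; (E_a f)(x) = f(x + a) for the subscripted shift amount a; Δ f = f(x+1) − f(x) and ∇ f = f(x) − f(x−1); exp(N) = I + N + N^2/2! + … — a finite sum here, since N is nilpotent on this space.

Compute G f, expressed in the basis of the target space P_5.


order-1 term: 36x^2 - 144x + 442/3
order-2 term: 36
the series for exp(Δ ∘ E_{-2} ∘ ∇) f terminates at order 2
exp(Δ ∘ E_{-2} ∘ ∇) f = 3x^4 + (104/3)x^2 - 145x + 1085/6

the image equals g(x) = 3x^4 + (104/3)x^2 - 145x + 1085/6


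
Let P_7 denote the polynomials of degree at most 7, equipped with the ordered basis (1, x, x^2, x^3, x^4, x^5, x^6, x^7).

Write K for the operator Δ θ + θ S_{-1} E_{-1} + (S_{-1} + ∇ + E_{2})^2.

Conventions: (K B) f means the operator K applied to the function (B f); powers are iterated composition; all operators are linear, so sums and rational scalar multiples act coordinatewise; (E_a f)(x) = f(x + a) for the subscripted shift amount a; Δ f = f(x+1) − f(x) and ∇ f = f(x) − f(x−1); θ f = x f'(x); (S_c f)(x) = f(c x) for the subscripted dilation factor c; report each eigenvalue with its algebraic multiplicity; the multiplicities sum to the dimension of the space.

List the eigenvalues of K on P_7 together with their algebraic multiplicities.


image of 1: 4
image of x: -x + 7
image of x^2: 6x^2 + 18x + 32
image of x^3: -3x^3 + 21x^2 + 60x + 75
image of x^4: 8x^4 + 52x^3 + 216x^2 + 308x + 334
image of x^5: -5x^5 + 35x^4 + 200x^3 + 750x^2 + 1370x + 1061
image of x^6: 10x^6 + 102x^5 + 600x^4 + 1620x^3 + 5070x^2 + 6378x + 4416
image of x^7: -7x^7 + 49x^6 + 420x^5 + 2625x^4 + 9590x^3 + 22281x^2 + 29148x + 16519
the matrix is upper triangular; its diagonal is (4, -1, 6, -3, 8, -5, 10, -7)
for a triangular matrix the eigenvalues are the diagonal entries, with algebraic multiplicity their repetition count

λ = -7 (multiplicity 1), λ = -5 (multiplicity 1), λ = -3 (multiplicity 1), λ = -1 (multiplicity 1), λ = 4 (multiplicity 1), λ = 6 (multiplicity 1), λ = 8 (multiplicity 1), λ = 10 (multiplicity 1)


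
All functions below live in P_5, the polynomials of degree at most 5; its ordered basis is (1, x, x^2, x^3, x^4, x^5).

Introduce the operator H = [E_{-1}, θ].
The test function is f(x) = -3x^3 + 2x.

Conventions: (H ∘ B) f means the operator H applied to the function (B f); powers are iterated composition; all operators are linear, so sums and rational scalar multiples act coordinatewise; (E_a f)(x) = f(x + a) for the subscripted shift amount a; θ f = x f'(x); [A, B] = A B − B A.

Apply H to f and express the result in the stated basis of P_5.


the result is g(x) = 9x^2 - 18x + 7

θ f = -9x^3 + 2x
E_{-1} θ f = -9x^3 + 27x^2 - 25x + 7
E_{-1} f = -3x^3 + 9x^2 - 7x + 1
θ E_{-1} f = -9x^3 + 18x^2 - 7x
[E_{-1}, θ] f = 9x^2 - 18x + 7


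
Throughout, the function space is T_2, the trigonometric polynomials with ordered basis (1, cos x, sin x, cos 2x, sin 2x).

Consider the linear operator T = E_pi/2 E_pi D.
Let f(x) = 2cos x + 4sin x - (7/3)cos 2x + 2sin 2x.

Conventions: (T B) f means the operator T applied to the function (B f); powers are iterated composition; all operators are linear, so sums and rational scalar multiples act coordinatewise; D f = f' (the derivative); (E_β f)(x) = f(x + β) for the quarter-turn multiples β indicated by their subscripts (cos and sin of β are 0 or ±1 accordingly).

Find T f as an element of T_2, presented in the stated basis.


D f = 4cos x - 2sin x + 4cos 2x + (14/3)sin 2x
E_pi D f = -4cos x + 2sin x + 4cos 2x + (14/3)sin 2x
E_pi/2 (E_pi D) f = 2cos x + 4sin x - 4cos 2x - (14/3)sin 2x

the result is g(x) = 2cos x + 4sin x - 4cos 2x - (14/3)sin 2x


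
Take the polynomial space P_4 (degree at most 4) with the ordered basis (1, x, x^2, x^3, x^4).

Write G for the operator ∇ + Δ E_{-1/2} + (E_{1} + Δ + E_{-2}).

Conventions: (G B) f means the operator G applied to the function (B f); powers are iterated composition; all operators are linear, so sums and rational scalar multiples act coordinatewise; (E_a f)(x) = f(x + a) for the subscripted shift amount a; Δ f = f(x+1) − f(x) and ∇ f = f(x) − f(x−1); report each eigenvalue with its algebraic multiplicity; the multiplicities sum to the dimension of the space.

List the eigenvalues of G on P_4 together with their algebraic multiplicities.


image of 1: 2
image of x: 2x + 2
image of x^2: 2x^2 + 4x + 5
image of x^3: 2x^3 + 6x^2 + 15x - 19/4
image of x^4: 2x^4 + 8x^3 + 30x^2 - 19x + 17
the matrix is upper triangular; its diagonal is (2, 2, 2, 2, 2)
for a triangular matrix the eigenvalues are the diagonal entries, with algebraic multiplicity their repetition count

λ = 2 (multiplicity 5)


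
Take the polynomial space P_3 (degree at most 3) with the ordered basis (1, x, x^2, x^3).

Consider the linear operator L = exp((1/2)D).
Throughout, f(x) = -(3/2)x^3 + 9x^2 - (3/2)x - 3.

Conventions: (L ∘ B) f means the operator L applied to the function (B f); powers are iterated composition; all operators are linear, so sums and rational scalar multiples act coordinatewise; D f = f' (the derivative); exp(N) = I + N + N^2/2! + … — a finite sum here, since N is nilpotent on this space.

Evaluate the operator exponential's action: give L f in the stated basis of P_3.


order-1 term: -(9/4)x^2 + 9x - 3/4
order-2 term: -(9/8)x + 9/4
order-3 term: -3/16
the series for exp((1/2)D) f terminates at order 3
exp((1/2)D) f = -(3/2)x^3 + (27/4)x^2 + (51/8)x - 27/16

the image equals g(x) = -(3/2)x^3 + (27/4)x^2 + (51/8)x - 27/16


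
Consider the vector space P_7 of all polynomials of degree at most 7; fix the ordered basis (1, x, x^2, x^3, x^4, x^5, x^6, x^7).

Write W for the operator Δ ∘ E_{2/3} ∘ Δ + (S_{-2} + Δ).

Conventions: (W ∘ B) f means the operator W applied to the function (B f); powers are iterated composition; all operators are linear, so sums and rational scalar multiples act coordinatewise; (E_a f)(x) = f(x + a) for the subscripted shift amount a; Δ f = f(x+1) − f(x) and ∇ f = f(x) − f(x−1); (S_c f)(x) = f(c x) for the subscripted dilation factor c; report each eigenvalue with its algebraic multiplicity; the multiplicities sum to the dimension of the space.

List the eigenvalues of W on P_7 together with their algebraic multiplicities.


image of 1: 1
image of x: -2x + 1
image of x^2: 4x^2 + 2x + 3
image of x^3: -8x^3 + 3x^2 + 9x + 11
image of x^4: 16x^4 + 4x^3 + 18x^2 + 44x + 109/3
image of x^5: -32x^5 + 5x^4 + 30x^3 + 110x^2 + (545/3)x + 2977/27
image of x^6: 64x^6 + 6x^5 + 45x^4 + 220x^3 + 545x^2 + (5954/9)x + 8581/27
image of x^7: -128x^7 + 7x^6 + 63x^5 + 385x^4 + (3815/3)x^3 + (20839/9)x^2 + (60067/27)x + 71971/81
the matrix is upper triangular; its diagonal is (1, -2, 4, -8, 16, -32, 64, -128)
for a triangular matrix the eigenvalues are the diagonal entries, with algebraic multiplicity their repetition count

λ = -128 (multiplicity 1), λ = -32 (multiplicity 1), λ = -8 (multiplicity 1), λ = -2 (multiplicity 1), λ = 1 (multiplicity 1), λ = 4 (multiplicity 1), λ = 16 (multiplicity 1), λ = 64 (multiplicity 1)


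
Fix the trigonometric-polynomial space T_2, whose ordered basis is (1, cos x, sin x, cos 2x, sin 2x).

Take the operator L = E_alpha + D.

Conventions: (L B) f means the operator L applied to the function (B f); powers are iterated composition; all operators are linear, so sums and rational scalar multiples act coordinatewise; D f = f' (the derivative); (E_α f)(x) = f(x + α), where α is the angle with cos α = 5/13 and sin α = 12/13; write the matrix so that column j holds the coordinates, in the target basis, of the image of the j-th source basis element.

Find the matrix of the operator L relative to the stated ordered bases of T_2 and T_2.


image of 1: 1
image of cos x: (5/13)cos x - (25/13)sin x
image of sin x: (25/13)cos x + (5/13)sin x
image of cos 2x: -(119/169)cos 2x - (458/169)sin 2x
image of sin 2x: (458/169)cos 2x - (119/169)sin 2x
each image's coordinates form column j of the matrix

the matrix is [[1, 0, 0, 0, 0]; [0, 5/13, 25/13, 0, 0]; [0, -25/13, 5/13, 0, 0]; [0, 0, 0, -119/169, 458/169]; [0, 0, 0, -458/169, -119/169]] (rows listed top to bottom)


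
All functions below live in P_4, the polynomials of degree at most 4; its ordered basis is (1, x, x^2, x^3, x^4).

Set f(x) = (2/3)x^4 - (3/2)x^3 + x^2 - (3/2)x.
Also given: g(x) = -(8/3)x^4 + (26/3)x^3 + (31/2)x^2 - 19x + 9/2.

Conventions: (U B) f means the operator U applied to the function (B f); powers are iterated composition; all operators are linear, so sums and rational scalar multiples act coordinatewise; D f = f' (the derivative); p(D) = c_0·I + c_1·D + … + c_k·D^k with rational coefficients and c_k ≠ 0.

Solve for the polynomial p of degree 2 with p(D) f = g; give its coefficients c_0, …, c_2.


D^0 f = (2/3)x^4 - (3/2)x^3 + x^2 - (3/2)x
D^1 f = (8/3)x^3 - (9/2)x^2 + 2x - 3/2
D^2 f = 8x^2 - 9x + 2
matching coefficients of g against c_0 f + c_1 Df + … from the top degree down determines the c_i
solution: c_0 = -4, c_1 = 1, c_2 = 3

c_0 = -4, c_1 = 1, c_2 = 3


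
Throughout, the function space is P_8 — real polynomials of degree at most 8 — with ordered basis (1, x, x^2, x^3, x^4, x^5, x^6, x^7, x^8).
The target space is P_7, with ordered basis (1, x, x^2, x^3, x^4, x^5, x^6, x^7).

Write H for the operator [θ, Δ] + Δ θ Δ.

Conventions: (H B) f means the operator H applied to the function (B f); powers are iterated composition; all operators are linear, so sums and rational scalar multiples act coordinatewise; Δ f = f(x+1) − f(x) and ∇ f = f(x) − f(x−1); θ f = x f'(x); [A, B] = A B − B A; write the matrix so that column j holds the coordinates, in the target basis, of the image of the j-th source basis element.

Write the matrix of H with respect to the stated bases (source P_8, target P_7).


the matrix is [[0, -1, 0, 6, 24, 70, 180, 434, 1008]; [0, 0, -2, 6, 48, 190, 600, 1694, 4480]; [0, 0, 0, -3, 24, 180, 780, 2730, 8512]; [0, 0, 0, 0, -4, 60, 480, 2310, 8960]; [0, 0, 0, 0, 0, -5, 120, 1050, 5600]; [0, 0, 0, 0, 0, 0, -6, 210, 2016]; [0, 0, 0, 0, 0, 0, 0, -7, 336]; [0, 0, 0, 0, 0, 0, 0, 0, -8]] (rows listed top to bottom)

image of 1: 0
image of x: -1
image of x^2: -2x
image of x^3: -3x^2 + 6x + 6
image of x^4: -4x^3 + 24x^2 + 48x + 24
image of x^5: -5x^4 + 60x^3 + 180x^2 + 190x + 70
image of x^6: -6x^5 + 120x^4 + 480x^3 + 780x^2 + 600x + 180
image of x^7: -7x^6 + 210x^5 + 1050x^4 + 2310x^3 + 2730x^2 + 1694x + 434
image of x^8: -8x^7 + 336x^6 + 2016x^5 + 5600x^4 + 8960x^3 + 8512x^2 + 4480x + 1008
each image's coordinates form column j of the matrix


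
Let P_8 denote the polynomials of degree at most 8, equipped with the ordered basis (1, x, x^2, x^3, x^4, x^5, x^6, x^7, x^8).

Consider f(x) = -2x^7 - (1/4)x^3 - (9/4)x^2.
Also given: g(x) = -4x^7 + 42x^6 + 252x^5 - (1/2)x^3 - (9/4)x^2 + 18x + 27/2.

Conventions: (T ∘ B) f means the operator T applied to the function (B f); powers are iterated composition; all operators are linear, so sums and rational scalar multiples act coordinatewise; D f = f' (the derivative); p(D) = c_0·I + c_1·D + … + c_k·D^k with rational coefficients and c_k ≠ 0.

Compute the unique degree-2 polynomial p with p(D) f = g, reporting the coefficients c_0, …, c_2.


D^0 f = -2x^7 - (1/4)x^3 - (9/4)x^2
D^1 f = -14x^6 - (3/4)x^2 - (9/2)x
D^2 f = -84x^5 - (3/2)x - 9/2
matching coefficients of g against c_0 f + c_1 Df + … from the top degree down determines the c_i
solution: c_0 = 2, c_1 = -3, c_2 = -3

c_0 = 2, c_1 = -3, c_2 = -3


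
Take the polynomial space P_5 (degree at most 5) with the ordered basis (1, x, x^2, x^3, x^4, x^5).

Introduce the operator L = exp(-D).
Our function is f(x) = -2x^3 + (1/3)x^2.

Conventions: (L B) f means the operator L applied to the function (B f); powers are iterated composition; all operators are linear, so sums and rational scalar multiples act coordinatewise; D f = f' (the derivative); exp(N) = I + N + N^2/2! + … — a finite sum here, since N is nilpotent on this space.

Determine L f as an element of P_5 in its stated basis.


order-1 term: 6x^2 - (2/3)x
order-2 term: -6x + 1/3
order-3 term: 2
the series for exp(-D) f terminates at order 3
exp(-D) f = -2x^3 + (19/3)x^2 - (20/3)x + 7/3

the result is g(x) = -2x^3 + (19/3)x^2 - (20/3)x + 7/3


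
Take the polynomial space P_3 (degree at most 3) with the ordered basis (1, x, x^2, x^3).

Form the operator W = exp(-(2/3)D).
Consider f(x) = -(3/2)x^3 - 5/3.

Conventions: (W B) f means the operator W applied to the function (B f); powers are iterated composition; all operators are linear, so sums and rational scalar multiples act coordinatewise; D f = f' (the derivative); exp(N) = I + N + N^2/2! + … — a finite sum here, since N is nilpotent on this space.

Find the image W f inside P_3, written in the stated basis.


order-1 term: 3x^2
order-2 term: -2x
order-3 term: 4/9
the series for exp(-(2/3)D) f terminates at order 3
exp(-(2/3)D) f = -(3/2)x^3 + 3x^2 - 2x - 11/9

the image equals g(x) = -(3/2)x^3 + 3x^2 - 2x - 11/9


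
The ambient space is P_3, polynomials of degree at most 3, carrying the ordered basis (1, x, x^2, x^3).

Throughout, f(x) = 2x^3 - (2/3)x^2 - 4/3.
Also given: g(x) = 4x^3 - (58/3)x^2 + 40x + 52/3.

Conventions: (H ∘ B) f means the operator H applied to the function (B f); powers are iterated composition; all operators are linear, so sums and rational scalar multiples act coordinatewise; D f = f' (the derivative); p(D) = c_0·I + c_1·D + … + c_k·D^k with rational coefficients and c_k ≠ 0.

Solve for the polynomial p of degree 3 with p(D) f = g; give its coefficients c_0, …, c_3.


D^0 f = 2x^3 - (2/3)x^2 - 4/3
D^1 f = 6x^2 - (4/3)x
D^2 f = 12x - 4/3
D^3 f = 12
matching coefficients of g against c_0 f + c_1 Df + … from the top degree down determines the c_i
solution: c_0 = 2, c_1 = -3, c_2 = 3, c_3 = 2

c_0 = 2, c_1 = -3, c_2 = 3, c_3 = 2


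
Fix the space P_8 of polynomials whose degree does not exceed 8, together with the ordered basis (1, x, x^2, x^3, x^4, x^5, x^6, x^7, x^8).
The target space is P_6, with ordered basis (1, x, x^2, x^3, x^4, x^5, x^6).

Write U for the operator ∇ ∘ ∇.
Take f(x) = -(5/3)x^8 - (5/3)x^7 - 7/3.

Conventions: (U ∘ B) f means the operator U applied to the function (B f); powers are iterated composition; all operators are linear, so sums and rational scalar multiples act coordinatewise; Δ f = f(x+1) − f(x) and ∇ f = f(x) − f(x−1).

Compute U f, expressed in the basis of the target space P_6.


g(x) = -(280/3)x^6 + 490x^5 - (3850/3)x^4 + (5950/3)x^3 - (5530/3)x^2 + (2870/3)x - 640/3

∇ f = -(40/3)x^7 + 35x^6 - (175/3)x^5 + (175/3)x^4 - 35x^3 + (35/3)x^2 - (5/3)x
∇ ∇ f = -(280/3)x^6 + 490x^5 - (3850/3)x^4 + (5950/3)x^3 - (5530/3)x^2 + (2870/3)x - 640/3


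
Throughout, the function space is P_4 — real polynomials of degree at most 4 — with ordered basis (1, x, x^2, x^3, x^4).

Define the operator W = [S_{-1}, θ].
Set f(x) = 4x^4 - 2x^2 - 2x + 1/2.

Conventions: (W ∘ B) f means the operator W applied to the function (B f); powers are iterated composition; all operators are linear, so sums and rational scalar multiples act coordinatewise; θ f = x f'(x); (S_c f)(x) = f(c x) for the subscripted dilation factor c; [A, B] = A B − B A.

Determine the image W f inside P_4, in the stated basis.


θ f = 16x^4 - 4x^2 - 2x
S_{-1} θ f = 16x^4 - 4x^2 + 2x
S_{-1} f = 4x^4 - 2x^2 + 2x + 1/2
θ S_{-1} f = 16x^4 - 4x^2 + 2x
[S_{-1}, θ] f = 0

g(x) = 0


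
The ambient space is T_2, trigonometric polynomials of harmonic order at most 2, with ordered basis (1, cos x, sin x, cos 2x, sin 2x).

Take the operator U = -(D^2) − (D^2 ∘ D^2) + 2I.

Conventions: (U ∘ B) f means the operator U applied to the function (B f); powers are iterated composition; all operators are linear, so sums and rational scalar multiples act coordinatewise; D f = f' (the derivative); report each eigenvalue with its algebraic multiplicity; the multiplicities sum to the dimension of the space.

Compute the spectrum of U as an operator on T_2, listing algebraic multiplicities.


λ = -10 (multiplicity 2), λ = 2 (multiplicity 3)

image of 1: 2
image of cos x: 2cos x
image of sin x: 2sin x
image of cos 2x: -10cos 2x
image of sin 2x: -10sin 2x
the matrix is diagonal; its diagonal is (2, 2, 2, -10, -10)
for a triangular matrix the eigenvalues are the diagonal entries, with algebraic multiplicity their repetition count


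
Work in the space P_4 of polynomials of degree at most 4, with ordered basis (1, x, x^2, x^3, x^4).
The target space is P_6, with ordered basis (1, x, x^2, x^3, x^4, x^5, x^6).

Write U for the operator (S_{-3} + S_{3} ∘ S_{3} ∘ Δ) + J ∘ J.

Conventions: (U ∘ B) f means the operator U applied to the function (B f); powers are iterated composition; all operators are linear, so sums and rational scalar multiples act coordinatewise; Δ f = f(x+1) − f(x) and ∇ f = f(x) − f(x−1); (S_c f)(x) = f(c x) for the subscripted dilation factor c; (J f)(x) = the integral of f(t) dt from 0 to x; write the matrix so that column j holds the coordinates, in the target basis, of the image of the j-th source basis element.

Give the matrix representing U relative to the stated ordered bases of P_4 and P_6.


image of 1: (1/2)x^2 + 1
image of x: (1/6)x^3 - 3x + 1
image of x^2: (1/12)x^4 + 9x^2 + 18x + 1
image of x^3: (1/20)x^5 - 27x^3 + 243x^2 + 27x + 1
image of x^4: (1/30)x^6 + 81x^4 + 2916x^3 + 486x^2 + 36x + 1
each image's coordinates form column j of the matrix

the matrix is [[1, 1, 1, 1, 1]; [0, -3, 18, 27, 36]; [1/2, 0, 9, 243, 486]; [0, 1/6, 0, -27, 2916]; [0, 0, 1/12, 0, 81]; [0, 0, 0, 1/20, 0]; [0, 0, 0, 0, 1/30]] (rows listed top to bottom)


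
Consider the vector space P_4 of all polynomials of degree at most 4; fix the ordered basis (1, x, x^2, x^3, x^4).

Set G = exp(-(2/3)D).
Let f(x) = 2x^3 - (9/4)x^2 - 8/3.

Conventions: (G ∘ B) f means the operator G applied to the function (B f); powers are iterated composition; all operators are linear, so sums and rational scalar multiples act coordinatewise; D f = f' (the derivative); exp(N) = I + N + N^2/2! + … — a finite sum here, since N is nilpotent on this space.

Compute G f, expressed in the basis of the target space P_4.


order-1 term: -4x^2 + 3x
order-2 term: (8/3)x - 1
order-3 term: -16/27
the series for exp(-(2/3)D) f terminates at order 3
exp(-(2/3)D) f = 2x^3 - (25/4)x^2 + (17/3)x - 115/27

the result is g(x) = 2x^3 - (25/4)x^2 + (17/3)x - 115/27


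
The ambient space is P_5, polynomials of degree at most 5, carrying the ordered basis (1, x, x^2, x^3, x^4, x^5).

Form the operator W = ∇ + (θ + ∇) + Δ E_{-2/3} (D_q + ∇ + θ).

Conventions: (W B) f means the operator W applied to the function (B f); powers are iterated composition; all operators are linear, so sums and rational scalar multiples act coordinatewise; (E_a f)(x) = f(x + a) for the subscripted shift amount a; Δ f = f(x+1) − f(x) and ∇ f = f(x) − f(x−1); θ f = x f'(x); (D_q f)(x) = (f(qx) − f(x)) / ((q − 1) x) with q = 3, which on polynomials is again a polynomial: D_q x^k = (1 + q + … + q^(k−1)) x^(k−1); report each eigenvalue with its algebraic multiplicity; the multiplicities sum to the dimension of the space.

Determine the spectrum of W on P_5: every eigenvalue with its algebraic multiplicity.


λ = 0 (multiplicity 1), λ = 1 (multiplicity 1), λ = 2 (multiplicity 1), λ = 3 (multiplicity 1), λ = 4 (multiplicity 1), λ = 5 (multiplicity 1)

image of 1: 0
image of x: x + 3
image of x^2: 2x^2 + 8x + 10/3
image of x^3: 3x^3 + 15x^2 + 23x - 16/3
image of x^4: 4x^4 + 24x^3 + 112x^2 - (128/3)x + 484/27
image of x^5: 5x^5 + 35x^4 + (1402/3)x^3 - (736/3)x^2 + (4951/27)x - 2618/81
the matrix is upper triangular; its diagonal is (0, 1, 2, 3, 4, 5)
for a triangular matrix the eigenvalues are the diagonal entries, with algebraic multiplicity their repetition count


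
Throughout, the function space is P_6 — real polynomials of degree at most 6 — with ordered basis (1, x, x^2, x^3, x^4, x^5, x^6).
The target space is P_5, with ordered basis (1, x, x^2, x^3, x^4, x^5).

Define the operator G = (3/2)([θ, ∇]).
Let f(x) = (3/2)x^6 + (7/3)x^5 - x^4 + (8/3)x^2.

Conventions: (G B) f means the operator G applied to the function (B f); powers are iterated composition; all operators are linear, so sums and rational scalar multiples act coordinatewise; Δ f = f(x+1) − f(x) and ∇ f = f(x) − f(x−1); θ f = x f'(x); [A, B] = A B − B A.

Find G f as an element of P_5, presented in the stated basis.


∇ f = 9x^5 - (65/6)x^4 + (8/3)x^3 + (41/6)x^2 - (4/3)x - 5/6
θ ∇ f = 45x^5 - (130/3)x^4 + 8x^3 + (41/3)x^2 - (4/3)x
θ f = 9x^6 + (35/3)x^5 - 4x^4 + (16/3)x^2
∇ θ f = 54x^5 - (230/3)x^4 + (142/3)x^3 + (17/3)x^2 - (29/3)x + 4/3
[θ, ∇] f = -9x^5 + (100/3)x^4 - (118/3)x^3 + 8x^2 + (25/3)x - 4/3
((3/2)([θ, ∇])) f = -(27/2)x^5 + 50x^4 - 59x^3 + 12x^2 + (25/2)x - 2

the image equals g(x) = -(27/2)x^5 + 50x^4 - 59x^3 + 12x^2 + (25/2)x - 2


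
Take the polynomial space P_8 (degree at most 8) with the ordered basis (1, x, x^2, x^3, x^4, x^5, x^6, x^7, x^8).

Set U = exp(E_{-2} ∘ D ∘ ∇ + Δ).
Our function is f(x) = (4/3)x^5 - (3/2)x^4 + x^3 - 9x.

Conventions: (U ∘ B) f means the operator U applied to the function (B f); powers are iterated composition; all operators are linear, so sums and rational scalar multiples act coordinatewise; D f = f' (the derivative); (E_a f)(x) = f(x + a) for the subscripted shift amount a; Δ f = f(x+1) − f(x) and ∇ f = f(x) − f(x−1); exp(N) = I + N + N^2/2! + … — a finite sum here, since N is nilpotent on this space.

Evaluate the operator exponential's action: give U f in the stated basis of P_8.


order-1 term: (20/3)x^4 + 34x^3 - (632/3)x^2 + (1819/3)x - 1141/2
order-2 term: (40/3)x^3 + 111x^2 - (733/3)x + 35/6
order-3 term: (40/3)x^2 + 114x - 98/3
order-4 term: (20/3)x + 77/2
order-5 term: 4/3
the series for exp(E_{-2} ∘ D ∘ ∇ + Δ) f terminates at order 5
exp(E_{-2} ∘ D ∘ ∇ + Δ) f = (4/3)x^5 + (31/6)x^4 + (145/3)x^3 - (259/3)x^2 + (1421/3)x - 1115/2

g(x) = (4/3)x^5 + (31/6)x^4 + (145/3)x^3 - (259/3)x^2 + (1421/3)x - 1115/2


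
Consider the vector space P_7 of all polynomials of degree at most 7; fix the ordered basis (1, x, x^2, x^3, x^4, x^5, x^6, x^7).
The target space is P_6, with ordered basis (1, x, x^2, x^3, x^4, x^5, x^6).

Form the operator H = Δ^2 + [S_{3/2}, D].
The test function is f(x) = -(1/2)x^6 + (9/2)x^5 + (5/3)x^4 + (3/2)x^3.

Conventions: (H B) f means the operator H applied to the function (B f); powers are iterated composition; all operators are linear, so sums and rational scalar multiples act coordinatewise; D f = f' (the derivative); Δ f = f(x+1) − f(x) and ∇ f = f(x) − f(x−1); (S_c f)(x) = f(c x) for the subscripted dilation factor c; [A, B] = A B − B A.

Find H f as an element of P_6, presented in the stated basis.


Δ f = -3x^5 + 15x^4 + (125/3)x^3 + 52x^2 + (92/3)x + 43/6
Δ Δ f = -15x^4 + 30x^3 + 185x^2 + 274x + 409/3
D f = -3x^5 + (45/2)x^4 + (20/3)x^3 + (9/2)x^2
S_{3/2} D f = -(729/32)x^5 + (3645/32)x^4 + (45/2)x^3 + (81/8)x^2
S_{3/2} f = -(729/128)x^6 + (2187/64)x^5 + (135/16)x^4 + (81/16)x^3
D S_{3/2} f = -(2187/64)x^5 + (10935/64)x^4 + (135/4)x^3 + (243/16)x^2
[S_{3/2}, D] f = (729/64)x^5 - (3645/64)x^4 - (45/4)x^3 - (81/16)x^2
(Δ^2 + [S_{3/2}, D]) f = (729/64)x^5 - (4605/64)x^4 + (75/4)x^3 + (2879/16)x^2 + 274x + 409/3

g(x) = (729/64)x^5 - (4605/64)x^4 + (75/4)x^3 + (2879/16)x^2 + 274x + 409/3


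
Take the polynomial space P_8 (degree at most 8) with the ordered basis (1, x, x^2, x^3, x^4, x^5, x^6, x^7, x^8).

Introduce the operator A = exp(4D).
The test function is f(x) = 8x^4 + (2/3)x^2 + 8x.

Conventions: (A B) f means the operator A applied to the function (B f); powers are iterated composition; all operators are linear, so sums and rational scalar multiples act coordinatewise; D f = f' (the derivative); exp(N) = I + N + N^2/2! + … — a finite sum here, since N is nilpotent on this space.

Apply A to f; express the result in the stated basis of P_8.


order-1 term: 128x^3 + (16/3)x + 32
order-2 term: 768x^2 + 32/3
order-3 term: 2048x
order-4 term: 2048
the series for exp(4D) f terminates at order 4
exp(4D) f = 8x^4 + 128x^3 + (2306/3)x^2 + (6184/3)x + 6272/3

the image equals g(x) = 8x^4 + 128x^3 + (2306/3)x^2 + (6184/3)x + 6272/3


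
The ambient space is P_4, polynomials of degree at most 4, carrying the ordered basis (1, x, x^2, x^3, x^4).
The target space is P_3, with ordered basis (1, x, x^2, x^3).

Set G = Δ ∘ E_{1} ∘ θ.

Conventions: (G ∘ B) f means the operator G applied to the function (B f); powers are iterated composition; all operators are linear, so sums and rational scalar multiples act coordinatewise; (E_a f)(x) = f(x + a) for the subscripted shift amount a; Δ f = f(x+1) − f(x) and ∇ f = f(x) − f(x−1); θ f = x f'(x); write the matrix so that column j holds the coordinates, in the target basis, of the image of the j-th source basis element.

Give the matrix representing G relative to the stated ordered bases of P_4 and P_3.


the matrix is [[0, 1, 6, 21, 60]; [0, 0, 4, 27, 112]; [0, 0, 0, 9, 72]; [0, 0, 0, 0, 16]] (rows listed top to bottom)

image of 1: 0
image of x: 1
image of x^2: 4x + 6
image of x^3: 9x^2 + 27x + 21
image of x^4: 16x^3 + 72x^2 + 112x + 60
each image's coordinates form column j of the matrix


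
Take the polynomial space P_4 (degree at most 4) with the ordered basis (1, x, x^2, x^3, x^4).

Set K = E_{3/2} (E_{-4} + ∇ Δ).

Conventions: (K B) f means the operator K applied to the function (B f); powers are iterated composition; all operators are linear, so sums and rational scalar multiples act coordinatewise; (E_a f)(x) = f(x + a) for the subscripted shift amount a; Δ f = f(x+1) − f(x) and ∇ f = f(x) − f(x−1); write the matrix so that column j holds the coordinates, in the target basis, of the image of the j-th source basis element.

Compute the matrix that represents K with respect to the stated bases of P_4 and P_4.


image of 1: 1
image of x: x - 5/2
image of x^2: x^2 - 5x + 33/4
image of x^3: x^3 - (15/2)x^2 + (99/4)x - 53/8
image of x^4: x^4 - 10x^3 + (99/2)x^2 - (53/2)x + 1089/16
each image's coordinates form column j of the matrix

the matrix is [[1, -5/2, 33/4, -53/8, 1089/16]; [0, 1, -5, 99/4, -53/2]; [0, 0, 1, -15/2, 99/2]; [0, 0, 0, 1, -10]; [0, 0, 0, 0, 1]] (rows listed top to bottom)


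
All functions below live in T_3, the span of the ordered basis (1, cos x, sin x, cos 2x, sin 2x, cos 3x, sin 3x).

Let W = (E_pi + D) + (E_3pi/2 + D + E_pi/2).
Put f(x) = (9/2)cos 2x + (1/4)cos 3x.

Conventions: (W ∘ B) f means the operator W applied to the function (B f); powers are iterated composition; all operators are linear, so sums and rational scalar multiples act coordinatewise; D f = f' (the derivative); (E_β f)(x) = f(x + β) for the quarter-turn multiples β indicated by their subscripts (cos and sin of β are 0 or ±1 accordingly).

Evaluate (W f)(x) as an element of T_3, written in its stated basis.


E_pi f = (9/2)cos 2x - (1/4)cos 3x
D f = -9sin 2x - (3/4)sin 3x
(E_pi + D) f = (9/2)cos 2x - 9sin 2x - (1/4)cos 3x - (3/4)sin 3x
E_3pi/2 f = -(9/2)cos 2x - (1/4)sin 3x
D f = -9sin 2x - (3/4)sin 3x
E_pi/2 f = -(9/2)cos 2x + (1/4)sin 3x
(E_3pi/2 + D + E_pi/2) f = -9cos 2x - 9sin 2x - (3/4)sin 3x
((E_pi + D) + (E_3pi/2 + D + E_pi/2)) f = -(9/2)cos 2x - 18sin 2x - (1/4)cos 3x - (3/2)sin 3x

the image equals g(x) = -(9/2)cos 2x - 18sin 2x - (1/4)cos 3x - (3/2)sin 3x


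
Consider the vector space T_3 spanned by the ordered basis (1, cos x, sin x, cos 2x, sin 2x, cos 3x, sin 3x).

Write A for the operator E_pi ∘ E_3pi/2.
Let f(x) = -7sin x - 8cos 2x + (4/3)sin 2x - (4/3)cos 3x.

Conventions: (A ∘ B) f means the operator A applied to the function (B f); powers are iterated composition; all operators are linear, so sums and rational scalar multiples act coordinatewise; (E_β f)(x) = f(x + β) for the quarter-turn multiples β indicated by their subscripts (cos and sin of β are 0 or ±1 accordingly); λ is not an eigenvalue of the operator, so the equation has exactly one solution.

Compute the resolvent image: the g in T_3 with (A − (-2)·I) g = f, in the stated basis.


the result is g(x) = (7/5)cos x - (14/5)sin x - 8cos 2x + (4/3)sin 2x - (8/15)cos 3x + (4/15)sin 3x

write g with unknown coordinates in the stated basis and equate coefficients in (A − (-2)·I) g = f
solving from the highest basis element down gives g = (7/5)cos x - (14/5)sin x - 8cos 2x + (4/3)sin 2x - (8/15)cos 3x + (4/15)sin 3x
check: A g = -(14/5)cos x - (7/5)sin x + 8cos 2x - (4/3)sin 2x - (4/15)cos 3x - (8/15)sin 3x
so A g − (-2)·g = -7sin x - 8cos 2x + (4/3)sin 2x - (4/3)cos 3x = f ✓


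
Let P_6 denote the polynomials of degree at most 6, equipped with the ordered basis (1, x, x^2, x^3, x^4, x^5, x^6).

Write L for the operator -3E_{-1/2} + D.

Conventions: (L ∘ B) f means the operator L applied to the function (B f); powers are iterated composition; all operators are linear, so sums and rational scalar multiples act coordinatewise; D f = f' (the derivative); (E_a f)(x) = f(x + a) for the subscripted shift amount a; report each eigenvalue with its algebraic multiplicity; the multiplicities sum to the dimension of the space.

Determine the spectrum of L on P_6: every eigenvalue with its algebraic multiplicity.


image of 1: -3
image of x: -3x + 5/2
image of x^2: -3x^2 + 5x - 3/4
image of x^3: -3x^3 + (15/2)x^2 - (9/4)x + 3/8
image of x^4: -3x^4 + 10x^3 - (9/2)x^2 + (3/2)x - 3/16
image of x^5: -3x^5 + (25/2)x^4 - (15/2)x^3 + (15/4)x^2 - (15/16)x + 3/32
image of x^6: -3x^6 + 15x^5 - (45/4)x^4 + (15/2)x^3 - (45/16)x^2 + (9/16)x - 3/64
the matrix is upper triangular; its diagonal is (-3, -3, -3, -3, -3, -3, -3)
for a triangular matrix the eigenvalues are the diagonal entries, with algebraic multiplicity their repetition count

λ = -3 (multiplicity 7)


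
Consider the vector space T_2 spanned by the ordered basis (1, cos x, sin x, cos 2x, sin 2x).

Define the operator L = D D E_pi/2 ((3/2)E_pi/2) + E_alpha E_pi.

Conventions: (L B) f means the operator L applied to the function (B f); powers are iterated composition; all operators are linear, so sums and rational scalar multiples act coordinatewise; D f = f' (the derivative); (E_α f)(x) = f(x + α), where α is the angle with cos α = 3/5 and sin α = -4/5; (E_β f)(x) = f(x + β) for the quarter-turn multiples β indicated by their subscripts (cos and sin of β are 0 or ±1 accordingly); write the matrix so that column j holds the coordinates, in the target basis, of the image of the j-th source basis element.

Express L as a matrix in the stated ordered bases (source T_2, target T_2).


the matrix is [[1, 0, 0, 0, 0]; [0, 9/10, 4/5, 0, 0]; [0, -4/5, 9/10, 0, 0]; [0, 0, 0, -157/25, -24/25]; [0, 0, 0, 24/25, -157/25]] (rows listed top to bottom)

image of 1: 1
image of cos x: (9/10)cos x - (4/5)sin x
image of sin x: (4/5)cos x + (9/10)sin x
image of cos 2x: -(157/25)cos 2x + (24/25)sin 2x
image of sin 2x: -(24/25)cos 2x - (157/25)sin 2x
each image's coordinates form column j of the matrix


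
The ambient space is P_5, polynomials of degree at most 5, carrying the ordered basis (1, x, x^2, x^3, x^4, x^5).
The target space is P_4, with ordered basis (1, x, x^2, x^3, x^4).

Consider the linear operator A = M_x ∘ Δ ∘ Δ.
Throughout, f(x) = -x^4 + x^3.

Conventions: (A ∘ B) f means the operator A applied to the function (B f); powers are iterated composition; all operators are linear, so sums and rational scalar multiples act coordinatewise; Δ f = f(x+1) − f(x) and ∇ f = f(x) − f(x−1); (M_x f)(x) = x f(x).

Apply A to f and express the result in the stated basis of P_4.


the result is g(x) = -12x^3 - 18x^2 - 8x

Δ f = -4x^3 - 3x^2 - x
Δ Δ f = -12x^2 - 18x - 8
M_x Δ Δ f = -12x^3 - 18x^2 - 8x


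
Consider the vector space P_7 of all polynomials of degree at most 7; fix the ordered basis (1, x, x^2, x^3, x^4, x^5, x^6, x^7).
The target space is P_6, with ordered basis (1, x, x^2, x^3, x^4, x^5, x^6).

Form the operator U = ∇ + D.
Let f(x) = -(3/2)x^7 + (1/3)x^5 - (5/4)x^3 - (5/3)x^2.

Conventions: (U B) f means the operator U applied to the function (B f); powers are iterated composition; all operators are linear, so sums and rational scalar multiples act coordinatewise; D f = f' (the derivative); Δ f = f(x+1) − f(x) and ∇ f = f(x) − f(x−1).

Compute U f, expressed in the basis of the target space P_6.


∇ f = -(21/2)x^6 + (63/2)x^5 - (305/6)x^4 + (295/6)x^3 - (383/12)x^2 + (37/4)x - 3/4
D f = -(21/2)x^6 + (5/3)x^4 - (15/4)x^2 - (10/3)x
(∇ + D) f = -21x^6 + (63/2)x^5 - (295/6)x^4 + (295/6)x^3 - (107/3)x^2 + (71/12)x - 3/4

g(x) = -21x^6 + (63/2)x^5 - (295/6)x^4 + (295/6)x^3 - (107/3)x^2 + (71/12)x - 3/4


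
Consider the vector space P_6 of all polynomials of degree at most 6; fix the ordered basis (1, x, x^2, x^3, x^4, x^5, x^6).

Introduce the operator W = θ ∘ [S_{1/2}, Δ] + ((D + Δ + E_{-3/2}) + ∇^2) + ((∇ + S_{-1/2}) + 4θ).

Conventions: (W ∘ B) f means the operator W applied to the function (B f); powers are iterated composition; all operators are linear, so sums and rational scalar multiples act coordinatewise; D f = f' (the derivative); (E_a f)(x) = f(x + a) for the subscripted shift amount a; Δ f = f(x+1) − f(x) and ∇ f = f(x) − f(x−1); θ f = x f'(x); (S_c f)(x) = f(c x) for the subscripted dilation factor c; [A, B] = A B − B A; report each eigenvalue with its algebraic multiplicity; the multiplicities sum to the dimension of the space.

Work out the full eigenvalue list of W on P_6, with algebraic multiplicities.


image of 1: 2
image of x: (9/2)x + 3/2
image of x^2: (37/4)x^2 + (7/2)x + 17/4
image of x^3: (103/8)x^3 + (21/4)x^2 + (111/8)x - 59/8
image of x^4: (273/16)x^4 + (27/4)x^3 + (111/4)x^2 - (111/4)x + 305/16
image of x^5: (671/32)x^5 + (65/8)x^4 + (725/16)x^3 - (555/8)x^2 + (3125/32)x - 1139/32
image of x^6: (1601/64)x^6 + (303/32)x^5 + (1065/16)x^4 - (2255/16)x^3 + (9375/32)x^2 - (6741/32)x + 4697/64
the matrix is upper triangular; its diagonal is (2, 9/2, 37/4, 103/8, 273/16, 671/32, 1601/64)
for a triangular matrix the eigenvalues are the diagonal entries, with algebraic multiplicity their repetition count

λ = 2 (multiplicity 1), λ = 9/2 (multiplicity 1), λ = 37/4 (multiplicity 1), λ = 103/8 (multiplicity 1), λ = 273/16 (multiplicity 1), λ = 671/32 (multiplicity 1), λ = 1601/64 (multiplicity 1)


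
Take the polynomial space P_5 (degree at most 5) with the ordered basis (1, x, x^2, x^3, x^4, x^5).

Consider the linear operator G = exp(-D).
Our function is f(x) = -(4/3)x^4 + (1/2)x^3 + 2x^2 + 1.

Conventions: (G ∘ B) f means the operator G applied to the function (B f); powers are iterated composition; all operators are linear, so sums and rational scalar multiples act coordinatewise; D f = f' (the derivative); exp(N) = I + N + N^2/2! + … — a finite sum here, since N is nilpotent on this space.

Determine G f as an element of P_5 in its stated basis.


order-1 term: (16/3)x^3 - (3/2)x^2 - 4x
order-2 term: -8x^2 + (3/2)x + 2
order-3 term: (16/3)x - 1/2
order-4 term: -4/3
the series for exp(-D) f terminates at order 4
exp(-D) f = -(4/3)x^4 + (35/6)x^3 - (15/2)x^2 + (17/6)x + 7/6

g(x) = -(4/3)x^4 + (35/6)x^3 - (15/2)x^2 + (17/6)x + 7/6


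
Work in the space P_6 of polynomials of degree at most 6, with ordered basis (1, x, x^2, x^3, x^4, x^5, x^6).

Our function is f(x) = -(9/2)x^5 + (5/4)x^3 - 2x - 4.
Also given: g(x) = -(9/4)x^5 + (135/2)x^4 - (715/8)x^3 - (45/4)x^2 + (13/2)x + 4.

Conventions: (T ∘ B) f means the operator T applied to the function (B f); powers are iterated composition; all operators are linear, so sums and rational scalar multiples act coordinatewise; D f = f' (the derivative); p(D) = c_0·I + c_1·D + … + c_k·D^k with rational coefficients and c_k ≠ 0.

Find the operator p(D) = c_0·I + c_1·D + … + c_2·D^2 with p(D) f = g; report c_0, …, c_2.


p(D) = (1/2)·I − 3·D + D^2, i.e. c_0 = 1/2, c_1 = -3, c_2 = 1

D^0 f = -(9/2)x^5 + (5/4)x^3 - 2x - 4
D^1 f = -(45/2)x^4 + (15/4)x^2 - 2
D^2 f = -90x^3 + (15/2)x
matching coefficients of g against c_0 f + c_1 Df + … from the top degree down determines the c_i
solution: c_0 = 1/2, c_1 = -3, c_2 = 1


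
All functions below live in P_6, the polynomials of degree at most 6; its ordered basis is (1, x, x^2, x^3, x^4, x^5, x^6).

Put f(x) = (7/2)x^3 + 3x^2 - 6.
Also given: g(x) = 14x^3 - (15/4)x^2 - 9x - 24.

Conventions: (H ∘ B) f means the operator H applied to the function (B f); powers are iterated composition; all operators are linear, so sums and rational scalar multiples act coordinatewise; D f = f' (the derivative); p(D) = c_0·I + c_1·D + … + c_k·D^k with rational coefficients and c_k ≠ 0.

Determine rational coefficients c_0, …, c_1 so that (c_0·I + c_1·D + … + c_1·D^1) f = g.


c_0 = 4, c_1 = -3/2

D^0 f = (7/2)x^3 + 3x^2 - 6
D^1 f = (21/2)x^2 + 6x
matching coefficients of g against c_0 f + c_1 Df + … from the top degree down determines the c_i
solution: c_0 = 4, c_1 = -3/2


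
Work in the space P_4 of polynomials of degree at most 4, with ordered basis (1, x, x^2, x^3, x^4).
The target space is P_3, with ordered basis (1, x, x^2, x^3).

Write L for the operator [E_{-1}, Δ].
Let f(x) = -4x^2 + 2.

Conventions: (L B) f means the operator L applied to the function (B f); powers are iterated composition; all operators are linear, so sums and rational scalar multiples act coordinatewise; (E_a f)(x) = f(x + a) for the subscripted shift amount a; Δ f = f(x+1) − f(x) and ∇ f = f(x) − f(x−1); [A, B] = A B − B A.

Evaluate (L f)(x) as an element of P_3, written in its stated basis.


Δ f = -8x - 4
E_{-1} Δ f = -8x + 4
E_{-1} f = -4x^2 + 8x - 2
Δ E_{-1} f = -8x + 4
[E_{-1}, Δ] f = 0

g(x) = 0


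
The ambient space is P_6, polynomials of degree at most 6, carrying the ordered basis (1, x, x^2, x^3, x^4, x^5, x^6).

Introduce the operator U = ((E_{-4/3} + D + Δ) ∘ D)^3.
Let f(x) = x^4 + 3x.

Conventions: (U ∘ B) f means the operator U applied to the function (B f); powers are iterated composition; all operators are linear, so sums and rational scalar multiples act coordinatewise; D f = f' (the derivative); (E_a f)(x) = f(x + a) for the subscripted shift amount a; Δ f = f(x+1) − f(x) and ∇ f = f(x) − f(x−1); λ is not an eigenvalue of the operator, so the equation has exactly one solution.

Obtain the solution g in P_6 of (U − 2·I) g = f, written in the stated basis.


the image equals g(x) = -(1/2)x^4 - (15/2)x - 12

write g with unknown coordinates in the stated basis and equate coefficients in (U − 2·I) g = f
solving from the highest basis element down gives g = -(1/2)x^4 - (15/2)x - 12
check: U g = -12x - 24
so U g − 2·g = x^4 + 3x = f ✓


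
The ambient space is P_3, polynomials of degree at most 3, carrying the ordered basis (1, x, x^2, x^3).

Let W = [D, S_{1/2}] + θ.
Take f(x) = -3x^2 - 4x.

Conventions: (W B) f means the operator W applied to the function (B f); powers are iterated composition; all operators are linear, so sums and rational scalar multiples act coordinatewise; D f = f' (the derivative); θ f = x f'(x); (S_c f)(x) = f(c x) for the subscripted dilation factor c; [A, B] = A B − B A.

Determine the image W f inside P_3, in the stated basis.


g(x) = -6x^2 - (5/2)x + 2

S_{1/2} f = -(3/4)x^2 - 2x
D S_{1/2} f = -(3/2)x - 2
D f = -6x - 4
S_{1/2} D f = -3x - 4
[D, S_{1/2}] f = (3/2)x + 2
θ f = -6x^2 - 4x
([D, S_{1/2}] + θ) f = -6x^2 - (5/2)x + 2


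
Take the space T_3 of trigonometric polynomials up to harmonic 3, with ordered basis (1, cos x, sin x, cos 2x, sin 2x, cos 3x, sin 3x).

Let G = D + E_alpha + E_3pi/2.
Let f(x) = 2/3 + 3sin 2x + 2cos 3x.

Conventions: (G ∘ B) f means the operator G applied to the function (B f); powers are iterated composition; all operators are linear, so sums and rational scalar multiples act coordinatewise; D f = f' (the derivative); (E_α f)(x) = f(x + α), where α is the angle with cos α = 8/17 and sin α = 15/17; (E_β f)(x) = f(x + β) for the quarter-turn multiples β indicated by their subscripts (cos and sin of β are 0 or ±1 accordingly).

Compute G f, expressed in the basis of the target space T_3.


the image equals g(x) = 4/3 + (2454/289)cos 2x - (1350/289)sin 2x - (9776/4913)cos 3x - (38314/4913)sin 3x

D f = 6cos 2x - 6sin 3x
E_alpha f = 2/3 + (720/289)cos 2x - (483/289)sin 2x - (9776/4913)cos 3x + (990/4913)sin 3x
E_3pi/2 f = 2/3 - 3sin 2x - 2sin 3x
(D + E_alpha + E_3pi/2) f = 4/3 + (2454/289)cos 2x - (1350/289)sin 2x - (9776/4913)cos 3x - (38314/4913)sin 3x
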